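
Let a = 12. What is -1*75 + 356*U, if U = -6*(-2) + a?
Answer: 8469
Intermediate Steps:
U = 24 (U = -6*(-2) + 12 = 12 + 12 = 24)
-1*75 + 356*U = -1*75 + 356*24 = -75 + 8544 = 8469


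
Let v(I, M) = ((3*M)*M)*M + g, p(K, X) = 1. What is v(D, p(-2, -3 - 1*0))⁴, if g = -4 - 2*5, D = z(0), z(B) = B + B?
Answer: 14641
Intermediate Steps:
z(B) = 2*B
D = 0 (D = 2*0 = 0)
g = -14 (g = -4 - 10 = -14)
v(I, M) = -14 + 3*M³ (v(I, M) = ((3*M)*M)*M - 14 = (3*M²)*M - 14 = 3*M³ - 14 = -14 + 3*M³)
v(D, p(-2, -3 - 1*0))⁴ = (-14 + 3*1³)⁴ = (-14 + 3*1)⁴ = (-14 + 3)⁴ = (-11)⁴ = 14641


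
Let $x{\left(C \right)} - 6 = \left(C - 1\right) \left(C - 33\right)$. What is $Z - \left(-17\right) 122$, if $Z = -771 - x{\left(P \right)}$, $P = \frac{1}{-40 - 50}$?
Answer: $\frac{10235339}{8100} \approx 1263.6$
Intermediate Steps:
$P = - \frac{1}{90}$ ($P = \frac{1}{-90} = - \frac{1}{90} \approx -0.011111$)
$x{\left(C \right)} = 6 + \left(-1 + C\right) \left(-33 + C\right)$ ($x{\left(C \right)} = 6 + \left(C - 1\right) \left(C - 33\right) = 6 + \left(-1 + C\right) \left(-33 + C\right)$)
$Z = - \frac{6564061}{8100}$ ($Z = -771 - \left(39 + \left(- \frac{1}{90}\right)^{2} - - \frac{17}{45}\right) = -771 - \left(39 + \frac{1}{8100} + \frac{17}{45}\right) = -771 - \frac{318961}{8100} = - \frac{6564061}{8100} \approx -810.38$)
$Z - \left(-17\right) 122 = - \frac{6564061}{8100} - \left(-17\right) 122 = - \frac{6564061}{8100} - -2074 = - \frac{6564061}{8100} + 2074 = \frac{10235339}{8100}$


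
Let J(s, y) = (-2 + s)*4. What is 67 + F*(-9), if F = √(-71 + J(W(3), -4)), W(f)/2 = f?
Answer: 67 - 9*I*√55 ≈ 67.0 - 66.746*I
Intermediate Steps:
W(f) = 2*f
J(s, y) = -8 + 4*s
F = I*√55 (F = √(-71 + (-8 + 4*(2*3))) = √(-71 + (-8 + 4*6)) = √(-71 + (-8 + 24)) = √(-71 + 16) = √(-55) = I*√55 ≈ 7.4162*I)
67 + F*(-9) = 67 + (I*√55)*(-9) = 67 - 9*I*√55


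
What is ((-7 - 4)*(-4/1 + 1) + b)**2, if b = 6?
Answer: 1521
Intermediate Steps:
((-7 - 4)*(-4/1 + 1) + b)**2 = ((-7 - 4)*(-4/1 + 1) + 6)**2 = (-11*(-4*1 + 1) + 6)**2 = (-11*(-4 + 1) + 6)**2 = (-11*(-3) + 6)**2 = (33 + 6)**2 = 39**2 = 1521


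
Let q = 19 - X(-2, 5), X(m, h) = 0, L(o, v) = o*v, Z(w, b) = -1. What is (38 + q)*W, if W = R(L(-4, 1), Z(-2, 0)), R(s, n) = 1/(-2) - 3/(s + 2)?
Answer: 57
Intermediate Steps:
R(s, n) = -½ - 3/(2 + s) (R(s, n) = 1*(-½) - 3/(2 + s) = -½ - 3/(2 + s))
W = 1 (W = (-8 - (-4))/(2*(2 - 4*1)) = (-8 - 1*(-4))/(2*(2 - 4)) = (½)*(-8 + 4)/(-2) = (½)*(-½)*(-4) = 1)
q = 19 (q = 19 - 1*0 = 19 + 0 = 19)
(38 + q)*W = (38 + 19)*1 = 57*1 = 57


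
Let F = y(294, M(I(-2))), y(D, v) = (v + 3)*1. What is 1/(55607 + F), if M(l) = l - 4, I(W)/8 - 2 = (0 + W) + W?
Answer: 1/55590 ≈ 1.7989e-5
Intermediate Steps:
I(W) = 16 + 16*W (I(W) = 16 + 8*((0 + W) + W) = 16 + 8*(W + W) = 16 + 8*(2*W) = 16 + 16*W)
M(l) = -4 + l
y(D, v) = 3 + v (y(D, v) = (3 + v)*1 = 3 + v)
F = -17 (F = 3 + (-4 + (16 + 16*(-2))) = 3 + (-4 + (16 - 32)) = 3 + (-4 - 16) = 3 - 20 = -17)
1/(55607 + F) = 1/(55607 - 17) = 1/55590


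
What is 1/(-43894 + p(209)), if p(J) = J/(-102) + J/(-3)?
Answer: -102/4484503 ≈ -2.2745e-5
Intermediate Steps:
p(J) = -35*J/102 (p(J) = J*(-1/102) + J*(-⅓) = -J/102 - J/3 = -35*J/102)
1/(-43894 + p(209)) = 1/(-43894 - 35/102*209) = 1/(-43894 - 7315/102) = 1/(-4484503/102) = -102/4484503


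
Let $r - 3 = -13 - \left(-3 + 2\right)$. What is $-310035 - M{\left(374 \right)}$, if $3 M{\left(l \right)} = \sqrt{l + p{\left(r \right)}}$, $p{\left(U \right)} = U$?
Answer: $-310035 - \frac{\sqrt{365}}{3} \approx -3.1004 \cdot 10^{5}$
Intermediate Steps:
$r = -9$ ($r = 3 - 12 = -9$)
$M{\left(l \right)} = \frac{\sqrt{-9 + l}}{3}$ ($M{\left(l \right)} = \frac{\sqrt{l - 9}}{3} = \frac{\sqrt{-9 + l}}{3}$)
$-310035 - M{\left(374 \right)} = -310035 - \frac{\sqrt{-9 + 374}}{3} = -310035 - \frac{\sqrt{365}}{3}$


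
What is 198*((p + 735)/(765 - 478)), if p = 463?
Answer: 237204/287 ≈ 826.50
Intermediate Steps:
198*((p + 735)/(765 - 478)) = 198*((463 + 735)/(765 - 478)) = 198*(1198/287) = 237204/287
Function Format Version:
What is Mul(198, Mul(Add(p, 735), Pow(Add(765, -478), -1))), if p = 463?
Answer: Rational(237204, 287) ≈ 826.50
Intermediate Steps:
Mul(198, Mul(Add(p, 735), Pow(Add(765, -478), -1))) = Mul(198, Mul(Add(463, 735), Pow(Add(765, -478), -1))) = Mul(198, Mul(1198, Pow(287, -1))) = Mul(198, Mul(1198, Rational(1, 287))) = Mul(198, Rational(1198, 287)) = Rational(237204, 287)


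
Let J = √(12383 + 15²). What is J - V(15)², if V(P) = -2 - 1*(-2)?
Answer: 8*√197 ≈ 112.29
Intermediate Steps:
J = 8*√197 (J = √(12383 + 225) = √12608 = 8*√197 ≈ 112.29)
V(P) = 0 (V(P) = -2 + 2 = 0)
J - V(15)² = 8*√197 - 1*0² = 8*√197 - 1*0 = 8*√197 + 0 = 8*√197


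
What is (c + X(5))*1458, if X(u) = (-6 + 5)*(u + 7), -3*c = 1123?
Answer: -563274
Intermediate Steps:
c = -1123/3 (c = -1/3*1123 = -1123/3 ≈ -374.33)
X(u) = -7 - u (X(u) = -(7 + u) = -7 - u)
(c + X(5))*1458 = (-1123/3 + (-7 - 1*5))*1458 = (-1123/3 + (-7 - 5))*1458 = (-1123/3 - 12)*1458 = -1159/3*1458 = -563274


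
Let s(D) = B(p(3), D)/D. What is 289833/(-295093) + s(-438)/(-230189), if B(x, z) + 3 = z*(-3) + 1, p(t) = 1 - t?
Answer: -14610691106695/14876048604363 ≈ -0.98216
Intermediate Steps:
B(x, z) = -2 - 3*z (B(x, z) = -3 + (z*(-3) + 1) = -3 + (-3*z + 1) = -3 + (1 - 3*z) = -2 - 3*z)
s(D) = (-2 - 3*D)/D
289833/(-295093) + s(-438)/(-230189) = 289833/(-295093) + (-3 - 2/(-438))/(-230189) = 289833*(-1/295093) + (-3 - 2*(-1/438))*(-1/230189) = -289833/295093 + (-3 + 1/219)*(-1/230189) = -289833/295093 - 656/219*(-1/230189) = -289833/295093 + 656/50411391 = -14610691106695/14876048604363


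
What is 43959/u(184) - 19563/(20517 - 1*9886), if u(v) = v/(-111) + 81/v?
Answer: -9545196140691/264339815 ≈ -36110.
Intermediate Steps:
u(v) = 81/v - v/111 (u(v) = v*(-1/111) + 81/v = -v/111 + 81/v = 81/v - v/111)
43959/u(184) - 19563/(20517 - 1*9886) = 43959/(81/184 - 1/111*184) - 19563/(20517 - 1*9886) = 43959/(81*(1/184) - 184/111) - 19563/(20517 - 9886) = 43959/(81/184 - 184/111) - 19563/10631 = 43959/(-24865/20424) - 19563*1/10631 = 43959*(-20424/24865) - 19563/10631 = -897818616/24865 - 19563/10631 = -9545196140691/264339815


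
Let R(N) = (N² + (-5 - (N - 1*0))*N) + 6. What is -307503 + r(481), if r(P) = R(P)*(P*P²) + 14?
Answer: -266972161248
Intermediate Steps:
R(N) = 6 + N² + N*(-5 - N) (R(N) = (N² + (-5 - (N + 0))*N) + 6 = (N² + (-5 - N)*N) + 6 = (N² + N*(-5 - N)) + 6 = 6 + N² + N*(-5 - N))
r(P) = 14 + P³*(6 - 5*P) (r(P) = (6 - 5*P)*(P*P²) + 14 = (6 - 5*P)*P³ + 14 = P³*(6 - 5*P) + 14 = 14 + P³*(6 - 5*P))
-307503 + r(481) = -307503 + (14 + 481³*(6 - 5*481)) = -307503 + (14 + 111284641*(6 - 2405)) = -307503 + (14 + 111284641*(-2399)) = -307503 + (14 - 266971853759) = -307503 - 266971853745 = -266972161248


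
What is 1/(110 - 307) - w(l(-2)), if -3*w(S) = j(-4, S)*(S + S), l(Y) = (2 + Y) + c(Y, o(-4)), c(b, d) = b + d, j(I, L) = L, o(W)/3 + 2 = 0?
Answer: 25213/591 ≈ 42.662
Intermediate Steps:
o(W) = -6 (o(W) = -6 + 3*0 = -6 + 0 = -6)
l(Y) = -4 + 2*Y (l(Y) = (2 + Y) + (Y - 6) = (2 + Y) + (-6 + Y) = -4 + 2*Y)
w(S) = -2*S²/3 (w(S) = -S*(S + S)/3 = -S*2*S/3 = -2*S²/3)
1/(110 - 307) - w(l(-2)) = 1/(110 - 307) - (-2)*(-4 + 2*(-2))²/3 = 1/(-197) - (-2)*(-4 - 4)²/3 = -1/197 - (-2)*(-8)²/3 = -1/197 - (-2)*64/3 = -1/197 - 1*(-128/3) = -1/197 + 128/3 = 25213/591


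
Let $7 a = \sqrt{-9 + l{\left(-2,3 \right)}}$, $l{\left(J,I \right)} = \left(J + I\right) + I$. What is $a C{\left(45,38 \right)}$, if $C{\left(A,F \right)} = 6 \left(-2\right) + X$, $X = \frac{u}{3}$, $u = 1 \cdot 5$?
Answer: $- \frac{31 i \sqrt{5}}{21} \approx - 3.3009 i$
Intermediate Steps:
$u = 5$
$X = \frac{5}{3} \approx 1.6667$
$l{\left(J,I \right)} = J + 2 I$ ($l{\left(J,I \right)} = \left(I + J\right) + I = J + 2 I$)
$C{\left(A,F \right)} = - \frac{31}{3}$ ($C{\left(A,F \right)} = 6 \left(-2\right) + \frac{5}{3} = -12 + \frac{5}{3} = - \frac{31}{3}$)
$a = \frac{i \sqrt{5}}{7}$ ($a = \frac{\sqrt{-9 + \left(-2 + 2 \cdot 3\right)}}{7} = \frac{\sqrt{-9 + \left(-2 + 6\right)}}{7} = \frac{\sqrt{-9 + 4}}{7} = \frac{\sqrt{-5}}{7} = \frac{i \sqrt{5}}{7} \approx 0.31944 i$)
$a C{\left(45,38 \right)} = \frac{i \sqrt{5}}{7} \left(- \frac{31}{3}\right) = - \frac{31 i \sqrt{5}}{21}$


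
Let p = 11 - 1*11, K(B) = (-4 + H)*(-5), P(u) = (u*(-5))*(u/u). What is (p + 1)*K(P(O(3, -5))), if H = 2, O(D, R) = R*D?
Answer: 10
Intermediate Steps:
O(D, R) = D*R
P(u) = -5*u (P(u) = -5*u*1 = -5*u)
K(B) = 10 (K(B) = (-4 + 2)*(-5) = -2*(-5) = 10)
p = 0 (p = 11 - 11 = 0)
(p + 1)*K(P(O(3, -5))) = (0 + 1)*10 = 1*10 = 10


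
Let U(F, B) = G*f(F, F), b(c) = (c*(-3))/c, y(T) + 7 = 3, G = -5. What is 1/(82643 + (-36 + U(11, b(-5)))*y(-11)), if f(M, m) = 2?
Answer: 1/82827 ≈ 1.2073e-5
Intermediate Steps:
y(T) = -4 (y(T) = -7 + 3 = -4)
b(c) = -3 (b(c) = (-3*c)/c = -3)
U(F, B) = -10 (U(F, B) = -5*2 = -10)
1/(82643 + (-36 + U(11, b(-5)))*y(-11)) = 1/(82643 + (-36 - 10)*(-4)) = 1/(82643 - 46*(-4)) = 1/(82643 + 184) = 1/82827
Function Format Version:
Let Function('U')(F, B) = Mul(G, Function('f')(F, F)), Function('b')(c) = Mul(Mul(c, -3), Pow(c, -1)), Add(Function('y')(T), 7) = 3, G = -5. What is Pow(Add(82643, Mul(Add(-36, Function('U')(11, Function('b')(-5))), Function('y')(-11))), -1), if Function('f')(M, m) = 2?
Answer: Rational(1, 82827) ≈ 1.2073e-5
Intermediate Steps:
Function('y')(T) = -4 (Function('y')(T) = Add(-7, 3) = -4)
Function('b')(c) = -3 (Function('b')(c) = Mul(Mul(-3, c), Pow(c, -1)) = -3)
Function('U')(F, B) = -10 (Function('U')(F, B) = Mul(-5, 2) = -10)
Pow(Add(82643, Mul(Add(-36, Function('U')(11, Function('b')(-5))), Function('y')(-11))), -1) = Pow(Add(82643, Mul(Add(-36, -10), -4)), -1) = Pow(Add(82643, Mul(-46, -4)), -1) = Pow(Add(82643, 184), -1) = Pow(82827, -1) = Rational(1, 82827)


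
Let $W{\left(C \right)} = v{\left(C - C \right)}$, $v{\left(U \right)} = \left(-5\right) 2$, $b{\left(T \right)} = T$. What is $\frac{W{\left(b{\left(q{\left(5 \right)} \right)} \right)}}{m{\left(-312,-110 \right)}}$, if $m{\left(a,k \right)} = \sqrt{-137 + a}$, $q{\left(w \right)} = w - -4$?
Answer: $\frac{10 i \sqrt{449}}{449} \approx 0.47193 i$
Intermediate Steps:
$q{\left(w \right)} = 4 + w$ ($q{\left(w \right)} = w + 4 = 4 + w$)
$v{\left(U \right)} = -10$
$W{\left(C \right)} = -10$
$\frac{W{\left(b{\left(q{\left(5 \right)} \right)} \right)}}{m{\left(-312,-110 \right)}} = - \frac{10}{\sqrt{-137 - 312}} = - \frac{10}{\sqrt{-449}} = - \frac{10}{i \sqrt{449}} = - 10 \left(- \frac{i \sqrt{449}}{449}\right) = \frac{10 i \sqrt{449}}{449}$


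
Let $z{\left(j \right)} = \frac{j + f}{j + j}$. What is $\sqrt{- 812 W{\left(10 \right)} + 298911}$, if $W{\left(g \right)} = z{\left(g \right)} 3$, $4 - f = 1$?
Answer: $\frac{3 \sqrt{825910}}{5} \approx 545.28$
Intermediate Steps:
$f = 3$ ($f = 4 - 1 = 3$)
$z{\left(j \right)} = \frac{3 + j}{2 j}$ ($z{\left(j \right)} = \frac{j + 3}{j + j} = \frac{3 + j}{2 j}$)
$W{\left(g \right)} = \frac{3 \left(3 + g\right)}{2 g}$ ($W{\left(g \right)} = \frac{3 + g}{2 g} 3 = \frac{3 \left(3 + g\right)}{2 g}$)
$\sqrt{- 812 W{\left(10 \right)} + 298911} = \sqrt{- 812 \frac{3 \left(3 + 10\right)}{2 \cdot 10} + 298911} = \sqrt{- 812 \cdot \frac{3}{2} \cdot \frac{1}{10} \cdot 13 + 298911} = \sqrt{\left(-812\right) \frac{39}{20} + 298911} = \sqrt{- \frac{7917}{5} + 298911} = \sqrt{\frac{1486638}{5}} = \frac{3 \sqrt{825910}}{5}$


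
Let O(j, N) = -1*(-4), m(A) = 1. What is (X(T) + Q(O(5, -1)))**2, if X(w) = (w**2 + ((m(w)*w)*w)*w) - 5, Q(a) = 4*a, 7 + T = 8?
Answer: 169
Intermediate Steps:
T = 1 (T = -7 + 8 = 1)
O(j, N) = 4
X(w) = -5 + w**2 + w**3 (X(w) = (w**2 + ((1*w)*w)*w) - 5 = (w**2 + (w*w)*w) - 5 = (w**2 + w**2*w) - 5 = (w**2 + w**3) - 5 = -5 + w**2 + w**3)
(X(T) + Q(O(5, -1)))**2 = ((-5 + 1**2 + 1**3) + 4*4)**2 = ((-5 + 1 + 1) + 16)**2 = (-3 + 16)**2 = 13**2 = 169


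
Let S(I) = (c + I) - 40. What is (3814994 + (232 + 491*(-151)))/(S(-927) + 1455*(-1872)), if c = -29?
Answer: -3741085/2724756 ≈ -1.3730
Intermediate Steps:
S(I) = -69 + I (S(I) = (-29 + I) - 40 = -69 + I)
(3814994 + (232 + 491*(-151)))/(S(-927) + 1455*(-1872)) = (3814994 + (232 + 491*(-151)))/((-69 - 927) + 1455*(-1872)) = (3814994 + (232 - 74141))/(-996 - 2723760) = (3814994 - 73909)/(-2724756) = 3741085*(-1/2724756) = -3741085/2724756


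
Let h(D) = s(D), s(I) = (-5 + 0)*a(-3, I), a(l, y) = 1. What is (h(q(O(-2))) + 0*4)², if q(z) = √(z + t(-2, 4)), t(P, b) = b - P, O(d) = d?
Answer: 25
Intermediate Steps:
q(z) = √(6 + z) (q(z) = √(z + (4 - 1*(-2))) = √(z + (4 + 2)) = √(z + 6) = √(6 + z))
s(I) = -5 (s(I) = (-5 + 0)*1 = -5*1 = -5)
h(D) = -5
(h(q(O(-2))) + 0*4)² = (-5 + 0*4)² = (-5 + 0)² = (-5)² = 25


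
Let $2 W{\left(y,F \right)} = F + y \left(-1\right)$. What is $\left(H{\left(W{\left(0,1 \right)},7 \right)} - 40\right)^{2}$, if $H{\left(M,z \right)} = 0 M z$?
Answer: $1600$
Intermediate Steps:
$W{\left(y,F \right)} = \frac{F}{2} - \frac{y}{2}$ ($W{\left(y,F \right)} = \frac{F + y \left(-1\right)}{2} = \frac{F - y}{2} = \frac{F}{2} - \frac{y}{2}$)
$H{\left(M,z \right)} = 0$ ($H{\left(M,z \right)} = 0 z = 0$)
$\left(H{\left(W{\left(0,1 \right)},7 \right)} - 40\right)^{2} = \left(0 - 40\right)^{2} = \left(-40\right)^{2} = 1600$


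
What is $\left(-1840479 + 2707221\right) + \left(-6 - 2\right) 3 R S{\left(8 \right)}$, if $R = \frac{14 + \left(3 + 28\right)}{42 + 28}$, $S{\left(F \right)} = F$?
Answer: $\frac{6066330}{7} \approx 8.6662 \cdot 10^{5}$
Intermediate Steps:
$R = \frac{9}{14}$ ($R = \frac{14 + 31}{70} = 45 \cdot \frac{1}{70} = \frac{9}{14} \approx 0.64286$)
$\left(-1840479 + 2707221\right) + \left(-6 - 2\right) 3 R S{\left(8 \right)} = \left(-1840479 + 2707221\right) + \left(-6 - 2\right) 3 \cdot \frac{9}{14} \cdot 8 = 866742 + \left(-8\right) 3 \cdot \frac{9}{14} \cdot 8 = 866742 + \left(-24\right) \frac{9}{14} \cdot 8 = 866742 - \frac{864}{7} = \frac{6066330}{7}$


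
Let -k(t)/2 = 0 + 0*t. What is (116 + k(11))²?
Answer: 13456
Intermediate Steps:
k(t) = 0 (k(t) = -2*(0 + 0*t) = -2*(0 + 0) = -2*0 = 0)
(116 + k(11))² = (116 + 0)² = 116² = 13456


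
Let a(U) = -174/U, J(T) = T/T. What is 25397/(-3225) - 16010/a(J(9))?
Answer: 2622954/31175 ≈ 84.136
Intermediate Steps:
J(T) = 1
25397/(-3225) - 16010/a(J(9)) = 25397/(-3225) - 16010/((-174/1)) = 25397*(-1/3225) - 16010/((-174*1)) = -25397/3225 - 16010/(-174) = -25397/3225 - 16010*(-1/174) = -25397/3225 + 8005/87 = 2622954/31175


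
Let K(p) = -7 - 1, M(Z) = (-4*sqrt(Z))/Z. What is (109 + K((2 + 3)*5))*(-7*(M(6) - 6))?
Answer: 4242 + 1414*sqrt(6)/3 ≈ 5396.5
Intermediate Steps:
M(Z) = -4/sqrt(Z)
K(p) = -8
(109 + K((2 + 3)*5))*(-7*(M(6) - 6)) = (109 - 8)*(-7*(-2*sqrt(6)/3 - 6)) = 101*(-7*(-2*sqrt(6)/3 - 6)) = 101*(-7*(-6 - 2*sqrt(6)/3)) = 101*(42 + 14*sqrt(6)/3) = 4242 + 1414*sqrt(6)/3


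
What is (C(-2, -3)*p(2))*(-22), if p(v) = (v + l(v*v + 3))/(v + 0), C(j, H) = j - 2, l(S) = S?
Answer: 396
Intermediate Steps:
C(j, H) = -2 + j
p(v) = (3 + v + v²)/v (p(v) = (v + (v*v + 3))/(v + 0) = (v + (v² + 3))/v = (v + (3 + v²))/v = (3 + v + v²)/v)
(C(-2, -3)*p(2))*(-22) = ((-2 - 2)*(1 + 2 + 3/2))*(-22) = -4*(1 + 2 + 3*(½))*(-22) = -4*(1 + 2 + 3/2)*(-22) = -4*9/2*(-22) = -18*(-22) = 396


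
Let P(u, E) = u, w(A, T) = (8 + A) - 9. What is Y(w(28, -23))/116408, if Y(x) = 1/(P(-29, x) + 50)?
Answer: 1/2444568 ≈ 4.0907e-7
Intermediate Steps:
w(A, T) = -1 + A
Y(x) = 1/21 (Y(x) = 1/(-29 + 50) = 1/21)
Y(w(28, -23))/116408 = (1/21)/116408 = (1/21)*(1/116408) = 1/2444568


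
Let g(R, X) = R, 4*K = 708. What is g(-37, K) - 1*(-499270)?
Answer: 499233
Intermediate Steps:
K = 177 (K = (¼)*708 = 177)
g(-37, K) - 1*(-499270) = -37 - 1*(-499270) = -37 + 499270 = 499233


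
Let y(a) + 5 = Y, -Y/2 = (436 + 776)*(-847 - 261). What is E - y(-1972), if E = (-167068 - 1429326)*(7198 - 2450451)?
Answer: 3900391743895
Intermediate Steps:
Y = 2685792 (Y = -2*(436 + 776)*(-847 - 261) = -2424*(-1108) = -2*(-1342896) = 2685792)
y(a) = 2685787 (y(a) = -5 + 2685792 = 2685787)
E = 3900394429682 (E = -1596394*(-2443253) = 3900394429682)
E - y(-1972) = 3900394429682 - 1*2685787 = 3900394429682 - 2685787 = 3900391743895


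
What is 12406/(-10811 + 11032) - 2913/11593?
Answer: 143178985/2562053 ≈ 55.884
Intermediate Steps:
12406/(-10811 + 11032) - 2913/11593 = 12406/221 - 2913*1/11593 = 12406*(1/221) - 2913/11593 = 12406/221 - 2913/11593 = 143178985/2562053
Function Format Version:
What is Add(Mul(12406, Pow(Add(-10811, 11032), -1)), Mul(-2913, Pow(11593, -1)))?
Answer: Rational(143178985, 2562053) ≈ 55.884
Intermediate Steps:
Add(Mul(12406, Pow(Add(-10811, 11032), -1)), Mul(-2913, Pow(11593, -1))) = Add(Mul(12406, Pow(221, -1)), Mul(-2913, Rational(1, 11593))) = Add(Mul(12406, Rational(1, 221)), Rational(-2913, 11593)) = Add(Rational(12406, 221), Rational(-2913, 11593)) = Rational(143178985, 2562053)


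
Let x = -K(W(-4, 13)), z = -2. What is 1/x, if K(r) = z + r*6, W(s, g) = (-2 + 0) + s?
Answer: 1/38 ≈ 0.026316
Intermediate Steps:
W(s, g) = -2 + s
K(r) = -2 + 6*r (K(r) = -2 + r*6 = -2 + 6*r)
x = 38 (x = -(-2 + 6*(-2 - 4)) = -(-2 + 6*(-6)) = -(-2 - 36) = -1*(-38) = 38)
1/x = 1/38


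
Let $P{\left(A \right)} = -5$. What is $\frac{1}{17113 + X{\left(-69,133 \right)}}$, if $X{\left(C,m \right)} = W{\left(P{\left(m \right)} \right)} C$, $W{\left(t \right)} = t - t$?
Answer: $\frac{1}{17113} \approx 5.8435 \cdot 10^{-5}$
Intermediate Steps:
$W{\left(t \right)} = 0$
$X{\left(C,m \right)} = 0$ ($X{\left(C,m \right)} = 0 C = 0$)
$\frac{1}{17113 + X{\left(-69,133 \right)}} = \frac{1}{17113 + 0} = \frac{1}{17113}$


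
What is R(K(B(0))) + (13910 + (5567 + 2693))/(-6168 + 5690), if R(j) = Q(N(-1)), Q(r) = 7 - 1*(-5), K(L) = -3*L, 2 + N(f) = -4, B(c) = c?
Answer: -8217/239 ≈ -34.381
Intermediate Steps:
N(f) = -6 (N(f) = -2 - 4 = -6)
Q(r) = 12 (Q(r) = 7 + 5 = 12)
R(j) = 12
R(K(B(0))) + (13910 + (5567 + 2693))/(-6168 + 5690) = 12 + (13910 + (5567 + 2693))/(-6168 + 5690) = 12 + (13910 + 8260)/(-478) = 12 + 22170*(-1/478) = 12 - 11085/239 = -8217/239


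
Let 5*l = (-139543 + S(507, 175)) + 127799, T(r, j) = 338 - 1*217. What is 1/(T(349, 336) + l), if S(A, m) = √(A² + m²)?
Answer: -55695/123789647 - 5*√287674/123789647 ≈ -0.00047158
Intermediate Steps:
T(r, j) = 121 (T(r, j) = 338 - 217 = 121)
l = -11744/5 + √287674/5 (l = ((-139543 + √(507² + 175²)) + 127799)/5 = ((-139543 + √(257049 + 30625)) + 127799)/5 = ((-139543 + √287674) + 127799)/5 = (-11744 + √287674)/5 = -11744/5 + √287674/5 ≈ -2241.5)
1/(T(349, 336) + l) = 1/(121 + (-11744/5 + √287674/5)) = 1/(-11139/5 + √287674/5)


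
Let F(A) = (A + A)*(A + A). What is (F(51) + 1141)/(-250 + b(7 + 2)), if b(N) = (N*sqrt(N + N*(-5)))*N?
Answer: -1443125/149348 - 2805435*I/149348 ≈ -9.6628 - 18.785*I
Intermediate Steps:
F(A) = 4*A**2 (F(A) = (2*A)*(2*A) = 4*A**2)
b(N) = 2*N**2*sqrt(-N) (b(N) = (N*sqrt(N - 5*N))*N = (N*sqrt(-4*N))*N = (N*(2*sqrt(-N)))*N = (2*N*sqrt(-N))*N = 2*N**2*sqrt(-N))
(F(51) + 1141)/(-250 + b(7 + 2)) = (4*51**2 + 1141)/(-250 + 2*(-(7 + 2))**(5/2)) = (4*2601 + 1141)/(-250 + 2*(-1*9)**(5/2)) = (10404 + 1141)/(-250 + 2*(-9)**(5/2)) = 11545/(-250 + 2*(243*I)) = 11545/(-250 + 486*I) = 11545*((-250 - 486*I)/298696) = 11545*(-250 - 486*I)/298696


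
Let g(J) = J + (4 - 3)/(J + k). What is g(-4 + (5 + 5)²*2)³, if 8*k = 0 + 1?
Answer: 29085125219672768/3862503009 ≈ 7.5301e+6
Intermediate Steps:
k = ⅛ (k = (0 + 1)/8 = (⅛)*1 = ⅛ ≈ 0.12500)
g(J) = J + 1/(⅛ + J) (g(J) = J + (4 - 3)/(J + ⅛) = J + 1/(⅛ + J))
g(-4 + (5 + 5)²*2)³ = ((8 + (-4 + (5 + 5)²*2) + 8*(-4 + (5 + 5)²*2)²)/(1 + 8*(-4 + (5 + 5)²*2)))³ = ((8 + (-4 + 10²*2) + 8*(-4 + 10²*2)²)/(1 + 8*(-4 + 10²*2)))³ = ((8 + (-4 + 100*2) + 8*(-4 + 100*2)²)/(1 + 8*(-4 + 100*2)))³ = ((8 + (-4 + 200) + 8*(-4 + 200)²)/(1 + 8*(-4 + 200)))³ = ((8 + 196 + 8*196²)/(1 + 8*196))³ = ((8 + 196 + 8*38416)/(1 + 1568))³ = ((8 + 196 + 307328)/1569)³ = ((1/1569)*307532)³ = (307532/1569)³ = 29085125219672768/3862503009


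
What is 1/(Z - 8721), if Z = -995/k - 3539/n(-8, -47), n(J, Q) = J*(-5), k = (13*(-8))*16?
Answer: -8320/73289857 ≈ -0.00011352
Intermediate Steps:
k = -1664 (k = -104*16 = -1664)
n(J, Q) = -5*J
Z = -731137/8320 (Z = -995/(-1664) - 3539/((-5*(-8))) = -995*(-1/1664) - 3539/40 = 995/1664 - 3539*1/40 = 995/1664 - 3539/40 = -731137/8320 ≈ -87.877)
1/(Z - 8721) = 1/(-731137/8320 - 8721) = 1/(-73289857/8320) = -8320/73289857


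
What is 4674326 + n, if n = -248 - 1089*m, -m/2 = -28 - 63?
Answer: 4475880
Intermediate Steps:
m = 182 (m = -2*(-28 - 63) = -2*(-91) = 182)
n = -198446 (n = -248 - 1089*182 = -248 - 198198 = -198446)
4674326 + n = 4674326 - 198446 = 4475880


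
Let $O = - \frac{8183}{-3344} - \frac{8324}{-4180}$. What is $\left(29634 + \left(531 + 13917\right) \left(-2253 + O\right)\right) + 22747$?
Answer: $- \frac{33894403802}{1045} \approx -3.2435 \cdot 10^{7}$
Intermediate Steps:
$O = \frac{74211}{16720}$ ($O = \left(-8183\right) \left(- \frac{1}{3344}\right) - - \frac{2081}{1045} = \frac{8183}{3344} + \frac{2081}{1045} = \frac{74211}{16720} \approx 4.4385$)
$\left(29634 + \left(531 + 13917\right) \left(-2253 + O\right)\right) + 22747 = \left(29634 + \left(531 + 13917\right) \left(-2253 + \frac{74211}{16720}\right)\right) + 22747 = \left(29634 + 14448 \left(- \frac{37595949}{16720}\right)\right) + 22747 = \left(29634 - \frac{33949141947}{1045}\right) + 22747 = - \frac{33918174417}{1045} + 22747 = - \frac{33894403802}{1045}$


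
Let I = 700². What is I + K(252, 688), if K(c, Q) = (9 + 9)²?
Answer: 490324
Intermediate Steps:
K(c, Q) = 324 (K(c, Q) = 18² = 324)
I = 490000
I + K(252, 688) = 490000 + 324 = 490324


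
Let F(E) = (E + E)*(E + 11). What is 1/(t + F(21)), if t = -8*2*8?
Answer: 1/1216 ≈ 0.00082237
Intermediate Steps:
F(E) = 2*E*(11 + E) (F(E) = (2*E)*(11 + E) = 2*E*(11 + E))
t = -128 (t = -16*8 = -128)
1/(t + F(21)) = 1/(-128 + 2*21*(11 + 21)) = 1/(-128 + 2*21*32) = 1/(-128 + 1344) = 1/1216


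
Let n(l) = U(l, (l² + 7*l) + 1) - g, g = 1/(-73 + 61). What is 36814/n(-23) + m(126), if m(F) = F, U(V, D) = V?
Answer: -407118/275 ≈ -1480.4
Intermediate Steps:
g = -1/12 (g = 1/(-12) = -1/12 ≈ -0.083333)
n(l) = 1/12 + l (n(l) = l - 1*(-1/12) = l + 1/12 = 1/12 + l)
36814/n(-23) + m(126) = 36814/(1/12 - 23) + 126 = 36814/(-275/12) + 126 = 36814*(-12/275) + 126 = -441768/275 + 126 = -407118/275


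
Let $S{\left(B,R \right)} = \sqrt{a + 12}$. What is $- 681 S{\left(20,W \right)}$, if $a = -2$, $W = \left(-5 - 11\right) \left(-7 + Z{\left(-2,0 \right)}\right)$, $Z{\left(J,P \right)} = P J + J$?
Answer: $- 681 \sqrt{10} \approx -2153.5$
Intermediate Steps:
$Z{\left(J,P \right)} = J + J P$ ($Z{\left(J,P \right)} = J P + J = J + J P$)
$W = 144$ ($W = \left(-5 - 11\right) \left(-7 - 2 \left(1 + 0\right)\right) = - 16 \left(-7 - 2\right) = \left(-16\right) \left(-9\right) = 144$)
$S{\left(B,R \right)} = \sqrt{10}$ ($S{\left(B,R \right)} = \sqrt{-2 + 12} = \sqrt{10}$)
$- 681 S{\left(20,W \right)} = - 681 \sqrt{10}$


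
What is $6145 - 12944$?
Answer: $-6799$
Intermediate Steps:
$6145 - 12944 = -6799$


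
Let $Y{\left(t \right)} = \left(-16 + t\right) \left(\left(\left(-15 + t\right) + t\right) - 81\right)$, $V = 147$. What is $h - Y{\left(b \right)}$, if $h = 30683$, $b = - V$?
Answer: $-32887$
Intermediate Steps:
$b = -147$ ($b = \left(-1\right) 147 = -147$)
$Y{\left(t \right)} = \left(-96 + 2 t\right) \left(-16 + t\right)$ ($Y{\left(t \right)} = \left(-16 + t\right) \left(\left(-15 + 2 t\right) - 81\right) = \left(-16 + t\right) \left(-96 + 2 t\right) = \left(-96 + 2 t\right) \left(-16 + t\right)$)
$h - Y{\left(b \right)} = 30683 - \left(1536 - -18816 + 2 \left(-147\right)^{2}\right) = 30683 - \left(1536 + 18816 + 2 \cdot 21609\right) = 30683 - \left(1536 + 18816 + 43218\right) = 30683 - 63570 = -32887$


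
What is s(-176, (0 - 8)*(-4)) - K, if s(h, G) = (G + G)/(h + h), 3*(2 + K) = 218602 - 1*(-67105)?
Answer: -3142717/33 ≈ -95234.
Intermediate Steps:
K = 285701/3 (K = -2 + (218602 - 1*(-67105))/3 = -2 + (218602 + 67105)/3 = -2 + (⅓)*285707 = -2 + 285707/3 = 285701/3 ≈ 95234.)
s(h, G) = G/h (s(h, G) = (2*G)/((2*h)) = (2*G)*(1/(2*h)) = G/h)
s(-176, (0 - 8)*(-4)) - K = ((0 - 8)*(-4))/(-176) - 1*285701/3 = -8*(-4)*(-1/176) - 285701/3 = 32*(-1/176) - 285701/3 = -2/11 - 285701/3 = -3142717/33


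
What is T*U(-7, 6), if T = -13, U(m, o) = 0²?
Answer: 0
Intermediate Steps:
U(m, o) = 0
T*U(-7, 6) = -13*0 = 0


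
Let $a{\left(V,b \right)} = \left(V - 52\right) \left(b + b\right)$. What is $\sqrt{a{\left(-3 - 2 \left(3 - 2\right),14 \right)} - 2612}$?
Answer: $4 i \sqrt{263} \approx 64.869 i$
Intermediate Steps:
$a{\left(V,b \right)} = 2 b \left(-52 + V\right)$ ($a{\left(V,b \right)} = \left(-52 + V\right) 2 b = 2 b \left(-52 + V\right)$)
$\sqrt{a{\left(-3 - 2 \left(3 - 2\right),14 \right)} - 2612} = \sqrt{2 \cdot 14 \left(-52 - \left(3 + 2 \left(3 - 2\right)\right)\right) - 2612} = \sqrt{2 \cdot 14 \left(-52 - 5\right) - 2612} = \sqrt{2 \cdot 14 \left(-57\right) - 2612} = \sqrt{-1596 - 2612} = \sqrt{-4208} = 4 i \sqrt{263}$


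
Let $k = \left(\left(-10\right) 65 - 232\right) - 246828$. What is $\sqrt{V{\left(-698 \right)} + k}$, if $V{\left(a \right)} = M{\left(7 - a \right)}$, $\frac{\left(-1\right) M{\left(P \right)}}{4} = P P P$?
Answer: $i \sqrt{1401858210} \approx 37441.0 i$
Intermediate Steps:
$M{\left(P \right)} = - 4 P^{3}$ ($M{\left(P \right)} = - 4 P P P = - 4 P^{2} P = - 4 P^{3}$)
$V{\left(a \right)} = - 4 \left(7 - a\right)^{3}$
$k = -247710$ ($k = \left(-650 - 232\right) - 246828 = -882 - 246828 = -247710$)
$\sqrt{V{\left(-698 \right)} + k} = \sqrt{4 \left(-7 - 698\right)^{3} - 247710} = \sqrt{4 \left(-705\right)^{3} - 247710} = \sqrt{4 \left(-350402625\right) - 247710} = \sqrt{-1401610500 - 247710} = \sqrt{-1401858210} = i \sqrt{1401858210}$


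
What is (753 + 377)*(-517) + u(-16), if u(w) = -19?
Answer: -584229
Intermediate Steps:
(753 + 377)*(-517) + u(-16) = (753 + 377)*(-517) - 19 = 1130*(-517) - 19 = -584210 - 19 = -584229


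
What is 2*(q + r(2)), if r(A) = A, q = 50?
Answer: 104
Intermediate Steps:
2*(q + r(2)) = 2*(50 + 2) = 2*52 = 104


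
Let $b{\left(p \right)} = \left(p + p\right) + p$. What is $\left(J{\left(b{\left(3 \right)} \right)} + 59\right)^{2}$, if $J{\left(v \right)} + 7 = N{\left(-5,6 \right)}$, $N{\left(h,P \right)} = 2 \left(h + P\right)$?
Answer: $2916$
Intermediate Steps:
$N{\left(h,P \right)} = 2 P + 2 h$ ($N{\left(h,P \right)} = 2 \left(P + h\right) = 2 P + 2 h$)
$b{\left(p \right)} = 3 p$ ($b{\left(p \right)} = 2 p + p = 3 p$)
$J{\left(v \right)} = -5$ ($J{\left(v \right)} = -7 + \left(2 \cdot 6 + 2 \left(-5\right)\right) = -7 + \left(12 - 10\right) = -7 + 2 = -5$)
$\left(J{\left(b{\left(3 \right)} \right)} + 59\right)^{2} = \left(-5 + 59\right)^{2} = 54^{2} = 2916$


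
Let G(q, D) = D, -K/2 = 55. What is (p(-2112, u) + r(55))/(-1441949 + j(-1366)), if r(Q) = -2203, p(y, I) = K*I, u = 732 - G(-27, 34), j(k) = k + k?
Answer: 78983/1444681 ≈ 0.054672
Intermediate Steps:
K = -110 (K = -2*55 = -110)
j(k) = 2*k
u = 698 (u = 732 - 1*34 = 732 - 34 = 698)
p(y, I) = -110*I
(p(-2112, u) + r(55))/(-1441949 + j(-1366)) = (-110*698 - 2203)/(-1441949 + 2*(-1366)) = (-76780 - 2203)/(-1441949 - 2732) = -78983/(-1444681) = -78983*(-1/1444681) = 78983/1444681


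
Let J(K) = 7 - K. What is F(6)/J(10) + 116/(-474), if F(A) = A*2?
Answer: -1006/237 ≈ -4.2447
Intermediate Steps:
F(A) = 2*A
F(6)/J(10) + 116/(-474) = (2*6)/(7 - 1*10) + 116/(-474) = 12/(7 - 10) + 116*(-1/474) = 12/(-3) - 58/237 = 12*(-⅓) - 58/237 = -4 - 58/237 = -1006/237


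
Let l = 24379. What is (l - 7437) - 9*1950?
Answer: -608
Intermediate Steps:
(l - 7437) - 9*1950 = (24379 - 7437) - 9*1950 = 16942 - 17550 = -608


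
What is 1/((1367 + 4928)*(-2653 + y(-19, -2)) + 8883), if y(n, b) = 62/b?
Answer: -1/16886897 ≈ -5.9217e-8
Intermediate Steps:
1/((1367 + 4928)*(-2653 + y(-19, -2)) + 8883) = 1/((1367 + 4928)*(-2653 + 62/(-2)) + 8883) = 1/(6295*(-2653 + 62*(-½)) + 8883) = 1/(6295*(-2653 - 31) + 8883) = 1/(6295*(-2684) + 8883) = 1/(-16895780 + 8883) = 1/(-16886897) = -1/16886897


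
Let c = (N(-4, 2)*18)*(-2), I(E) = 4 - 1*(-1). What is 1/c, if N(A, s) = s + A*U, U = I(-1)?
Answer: 1/648 ≈ 0.0015432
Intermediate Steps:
I(E) = 5 (I(E) = 4 + 1 = 5)
U = 5
N(A, s) = s + 5*A (N(A, s) = s + A*5 = s + 5*A)
c = 648 (c = ((2 + 5*(-4))*18)*(-2) = ((2 - 20)*18)*(-2) = -18*18*(-2) = -324*(-2) = 648)
1/c = 1/648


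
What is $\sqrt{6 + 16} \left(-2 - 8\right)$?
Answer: $- 10 \sqrt{22} \approx -46.904$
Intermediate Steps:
$\sqrt{6 + 16} \left(-2 - 8\right) = \sqrt{22} \left(-2 - 8\right) = \sqrt{22} \left(-10\right) = - 10 \sqrt{22}$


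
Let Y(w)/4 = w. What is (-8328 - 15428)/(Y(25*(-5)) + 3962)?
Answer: -11878/1731 ≈ -6.8619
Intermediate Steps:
Y(w) = 4*w
(-8328 - 15428)/(Y(25*(-5)) + 3962) = (-8328 - 15428)/(4*(25*(-5)) + 3962) = -23756/(4*(-125) + 3962) = -23756/(-500 + 3962) = -23756/3462 = -23756*1/3462 = -11878/1731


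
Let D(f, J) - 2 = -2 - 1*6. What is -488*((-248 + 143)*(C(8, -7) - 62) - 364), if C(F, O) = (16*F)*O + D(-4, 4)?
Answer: -49217728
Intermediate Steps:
D(f, J) = -6 (D(f, J) = 2 + (-2 - 1*6) = 2 + (-2 - 6) = 2 - 8 = -6)
C(F, O) = -6 + 16*F*O (C(F, O) = (16*F)*O - 6 = 16*F*O - 6 = -6 + 16*F*O)
-488*((-248 + 143)*(C(8, -7) - 62) - 364) = -488*((-248 + 143)*((-6 + 16*8*(-7)) - 62) - 364) = -488*(-105*((-6 - 896) - 62) - 364) = -488*(-105*(-902 - 62) - 364) = -488*(-105*(-964) - 364) = -488*(101220 - 364) = -488*100856 = -49217728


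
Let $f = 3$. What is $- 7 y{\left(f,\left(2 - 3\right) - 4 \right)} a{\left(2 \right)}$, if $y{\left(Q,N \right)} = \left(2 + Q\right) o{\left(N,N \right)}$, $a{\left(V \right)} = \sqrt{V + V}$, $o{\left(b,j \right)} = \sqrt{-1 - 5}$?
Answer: $- 70 i \sqrt{6} \approx - 171.46 i$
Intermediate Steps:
$o{\left(b,j \right)} = i \sqrt{6}$ ($o{\left(b,j \right)} = \sqrt{-6} = i \sqrt{6}$)
$a{\left(V \right)} = \sqrt{2} \sqrt{V}$ ($a{\left(V \right)} = \sqrt{2 V} = \sqrt{2} \sqrt{V}$)
$y{\left(Q,N \right)} = i \sqrt{6} \left(2 + Q\right)$ ($y{\left(Q,N \right)} = \left(2 + Q\right) i \sqrt{6} = i \sqrt{6} \left(2 + Q\right)$)
$- 7 y{\left(f,\left(2 - 3\right) - 4 \right)} a{\left(2 \right)} = - 7 i \sqrt{6} \left(2 + 3\right) \sqrt{2} \sqrt{2} = - 7 i \sqrt{6} \cdot 5 \cdot 2 = - 7 \cdot 5 i \sqrt{6} \cdot 2 = - 35 i \sqrt{6} \cdot 2 = - 70 i \sqrt{6}$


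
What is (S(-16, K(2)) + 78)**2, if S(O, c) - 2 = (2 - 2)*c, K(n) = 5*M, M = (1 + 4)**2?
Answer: 6400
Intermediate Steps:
M = 25 (M = 5**2 = 25)
K(n) = 125 (K(n) = 5*25 = 125)
S(O, c) = 2 (S(O, c) = 2 + (2 - 2)*c = 2 + 0*c = 2 + 0 = 2)
(S(-16, K(2)) + 78)**2 = (2 + 78)**2 = 80**2 = 6400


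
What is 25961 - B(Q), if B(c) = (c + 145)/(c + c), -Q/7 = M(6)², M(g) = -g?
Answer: 13084237/504 ≈ 25961.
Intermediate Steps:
Q = -252 (Q = -7*(-1*6)² = -7*(-6)² = -7*36 = -252)
B(c) = (145 + c)/(2*c) (B(c) = (145 + c)/((2*c)) = (145 + c)*(1/(2*c)) = (145 + c)/(2*c))
25961 - B(Q) = 25961 - (145 - 252)/(2*(-252)) = 25961 - (-1)*(-107)/(2*252) = 25961 - 1*107/504 = 25961 - 107/504 = 13084237/504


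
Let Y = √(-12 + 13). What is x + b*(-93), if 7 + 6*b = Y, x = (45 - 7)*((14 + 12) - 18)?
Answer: 397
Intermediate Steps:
x = 304 (x = 38*(26 - 18) = 38*8 = 304)
Y = 1 (Y = √1 = 1)
b = -1 (b = -7/6 + (⅙)*1 = -7/6 + ⅙ = -1)
x + b*(-93) = 304 - 1*(-93) = 304 + 93 = 397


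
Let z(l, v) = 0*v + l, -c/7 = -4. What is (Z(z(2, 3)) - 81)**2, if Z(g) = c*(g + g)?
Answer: 961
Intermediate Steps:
c = 28 (c = -7*(-4) = 28)
z(l, v) = l (z(l, v) = 0 + l = l)
Z(g) = 56*g (Z(g) = 28*(g + g) = 28*(2*g) = 56*g)
(Z(z(2, 3)) - 81)**2 = (56*2 - 81)**2 = (112 - 81)**2 = 31**2 = 961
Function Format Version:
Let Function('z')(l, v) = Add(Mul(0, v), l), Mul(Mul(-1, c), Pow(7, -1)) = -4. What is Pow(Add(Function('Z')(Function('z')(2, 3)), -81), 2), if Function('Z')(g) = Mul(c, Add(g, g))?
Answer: 961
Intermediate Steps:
c = 28 (c = Mul(-7, -4) = 28)
Function('z')(l, v) = l (Function('z')(l, v) = Add(0, l) = l)
Function('Z')(g) = Mul(56, g) (Function('Z')(g) = Mul(28, Add(g, g)) = Mul(28, Mul(2, g)) = Mul(56, g))
Pow(Add(Function('Z')(Function('z')(2, 3)), -81), 2) = Pow(Add(Mul(56, 2), -81), 2) = Pow(Add(112, -81), 2) = Pow(31, 2) = 961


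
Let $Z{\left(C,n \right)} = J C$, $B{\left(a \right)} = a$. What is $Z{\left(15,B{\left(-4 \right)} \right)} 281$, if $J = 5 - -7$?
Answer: $50580$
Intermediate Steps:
$J = 12$ ($J = 5 + 7 = 12$)
$Z{\left(C,n \right)} = 12 C$
$Z{\left(15,B{\left(-4 \right)} \right)} 281 = 12 \cdot 15 \cdot 281 = 180 \cdot 281 = 50580$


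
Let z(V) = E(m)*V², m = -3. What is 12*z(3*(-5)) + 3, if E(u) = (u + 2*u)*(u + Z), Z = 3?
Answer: 3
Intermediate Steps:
E(u) = 3*u*(3 + u) (E(u) = (u + 2*u)*(u + 3) = (3*u)*(3 + u) = 3*u*(3 + u))
z(V) = 0 (z(V) = (3*(-3)*(3 - 3))*V² = (3*(-3)*0)*V² = 0*V² = 0)
12*z(3*(-5)) + 3 = 12*0 + 3 = 0 + 3 = 3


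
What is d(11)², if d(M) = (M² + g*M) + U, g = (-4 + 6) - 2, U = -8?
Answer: 12769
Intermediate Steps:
g = 0 (g = 2 - 2 = 0)
d(M) = -8 + M² (d(M) = (M² + 0*M) - 8 = (M² + 0) - 8 = M² - 8 = -8 + M²)
d(11)² = (-8 + 11²)² = (-8 + 121)² = 113² = 12769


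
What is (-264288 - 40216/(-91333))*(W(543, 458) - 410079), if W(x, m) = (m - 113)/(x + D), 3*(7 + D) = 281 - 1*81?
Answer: 203370109032939447/1876478 ≈ 1.0838e+11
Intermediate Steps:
D = 179/3 (D = -7 + (281 - 1*81)/3 = -7 + (281 - 81)/3 = -7 + (⅓)*200 = -7 + 200/3 = 179/3 ≈ 59.667)
W(x, m) = (-113 + m)/(179/3 + x) (W(x, m) = (m - 113)/(x + 179/3) = (-113 + m)/(179/3 + x))
(-264288 - 40216/(-91333))*(W(543, 458) - 410079) = (-264288 - 40216/(-91333))*(3*(-113 + 458)/(179 + 3*543) - 410079) = (-264288 - 40216*(-1/91333))*(3*345/(179 + 1629) - 410079) = (-264288 + 3656/8303)*(3*345/1808 - 410079) = -2194379608*(3*(1/1808)*345 - 410079)/8303 = -2194379608*(1035/1808 - 410079)/8303 = -2194379608/8303*(-741421797/1808) = 203370109032939447/1876478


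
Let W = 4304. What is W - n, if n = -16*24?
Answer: 4688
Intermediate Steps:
n = -384
W - n = 4304 - 1*(-384) = 4304 + 384 = 4688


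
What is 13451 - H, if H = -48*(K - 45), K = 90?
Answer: 15611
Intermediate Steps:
H = -2160 (H = -48*(90 - 45) = -48*45 = -2160)
13451 - H = 13451 - 1*(-2160) = 13451 + 2160 = 15611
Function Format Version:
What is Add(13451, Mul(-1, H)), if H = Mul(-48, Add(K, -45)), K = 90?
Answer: 15611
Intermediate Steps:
H = -2160 (H = Mul(-48, Add(90, -45)) = Mul(-48, 45) = -2160)
Add(13451, Mul(-1, H)) = Add(13451, Mul(-1, -2160)) = Add(13451, 2160) = 15611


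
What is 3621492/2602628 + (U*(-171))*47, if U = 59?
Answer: -44075654694/92951 ≈ -4.7418e+5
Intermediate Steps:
3621492/2602628 + (U*(-171))*47 = 3621492/2602628 + (59*(-171))*47 = 3621492*(1/2602628) - 10089*47 = 129339/92951 - 474183 = -44075654694/92951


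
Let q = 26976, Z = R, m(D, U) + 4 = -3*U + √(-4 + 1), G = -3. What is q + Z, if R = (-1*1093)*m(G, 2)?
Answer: 37906 - 1093*I*√3 ≈ 37906.0 - 1893.1*I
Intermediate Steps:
m(D, U) = -4 - 3*U + I*√3 (m(D, U) = -4 + (-3*U + √(-4 + 1)) = -4 + (-3*U + √(-3)) = -4 + (-3*U + I*√3) = -4 - 3*U + I*√3)
R = 10930 - 1093*I*√3 (R = (-1*1093)*(-4 - 3*2 + I*√3) = -1093*(-4 - 6 + I*√3) = -1093*(-10 + I*√3) = 10930 - 1093*I*√3 ≈ 10930.0 - 1893.1*I)
Z = 10930 - 1093*I*√3 ≈ 10930.0 - 1893.1*I
q + Z = 26976 + (10930 - 1093*I*√3) = 37906 - 1093*I*√3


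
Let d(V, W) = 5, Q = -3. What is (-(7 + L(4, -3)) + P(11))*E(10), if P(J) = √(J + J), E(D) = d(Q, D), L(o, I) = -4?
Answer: -15 + 5*√22 ≈ 8.4521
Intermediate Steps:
E(D) = 5
P(J) = √2*√J (P(J) = √(2*J) = √2*√J)
(-(7 + L(4, -3)) + P(11))*E(10) = (-(7 - 4) + √2*√11)*5 = (-1*3 + √22)*5 = (-3 + √22)*5 = -15 + 5*√22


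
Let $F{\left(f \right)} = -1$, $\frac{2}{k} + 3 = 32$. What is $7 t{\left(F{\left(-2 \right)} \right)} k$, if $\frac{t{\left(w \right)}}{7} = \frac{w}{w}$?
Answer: $\frac{98}{29} \approx 3.3793$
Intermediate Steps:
$k = \frac{2}{29}$ ($k = \frac{2}{-3 + 32} = \frac{2}{29} \approx 0.068966$)
$t{\left(w \right)} = 7$ ($t{\left(w \right)} = 7 \frac{w}{w} = 7 \cdot 1 = 7$)
$7 t{\left(F{\left(-2 \right)} \right)} k = 7 \cdot 7 \cdot \frac{2}{29} = 49 \cdot \frac{2}{29} = \frac{98}{29}$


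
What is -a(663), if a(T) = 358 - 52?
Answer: -306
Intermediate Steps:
a(T) = 306
-a(663) = -1*306 = -306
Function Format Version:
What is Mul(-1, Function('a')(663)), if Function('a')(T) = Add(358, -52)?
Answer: -306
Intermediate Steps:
Function('a')(T) = 306
Mul(-1, Function('a')(663)) = Mul(-1, 306) = -306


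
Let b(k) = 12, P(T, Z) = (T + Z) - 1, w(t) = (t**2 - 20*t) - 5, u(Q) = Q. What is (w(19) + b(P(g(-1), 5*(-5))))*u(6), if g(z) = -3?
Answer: -72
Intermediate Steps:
w(t) = -5 + t**2 - 20*t
P(T, Z) = -1 + T + Z
(w(19) + b(P(g(-1), 5*(-5))))*u(6) = ((-5 + 19**2 - 20*19) + 12)*6 = ((-5 + 361 - 380) + 12)*6 = (-24 + 12)*6 = -12*6 = -72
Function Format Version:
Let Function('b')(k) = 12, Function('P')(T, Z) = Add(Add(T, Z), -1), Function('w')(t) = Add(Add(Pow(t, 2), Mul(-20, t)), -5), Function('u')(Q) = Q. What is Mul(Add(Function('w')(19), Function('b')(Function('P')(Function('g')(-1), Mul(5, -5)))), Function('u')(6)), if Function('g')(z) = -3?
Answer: -72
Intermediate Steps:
Function('w')(t) = Add(-5, Pow(t, 2), Mul(-20, t))
Function('P')(T, Z) = Add(-1, T, Z)
Mul(Add(Function('w')(19), Function('b')(Function('P')(Function('g')(-1), Mul(5, -5)))), Function('u')(6)) = Mul(Add(Add(-5, Pow(19, 2), Mul(-20, 19)), 12), 6) = Mul(Add(Add(-5, 361, -380), 12), 6) = Mul(Add(-24, 12), 6) = Mul(-12, 6) = -72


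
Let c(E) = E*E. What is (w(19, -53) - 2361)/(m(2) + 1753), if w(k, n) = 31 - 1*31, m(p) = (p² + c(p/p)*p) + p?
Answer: -787/587 ≈ -1.3407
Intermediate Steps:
c(E) = E²
m(p) = p² + 2*p (m(p) = (p² + (p/p)²*p) + p = (p² + 1²*p) + p = (p² + 1*p) + p = (p² + p) + p = (p + p²) + p = p² + 2*p)
w(k, n) = 0 (w(k, n) = 31 - 31 = 0)
(w(19, -53) - 2361)/(m(2) + 1753) = (0 - 2361)/(2*(2 + 2) + 1753) = -2361/(2*4 + 1753) = -2361/(8 + 1753) = -2361/1761 = -2361*1/1761 = -787/587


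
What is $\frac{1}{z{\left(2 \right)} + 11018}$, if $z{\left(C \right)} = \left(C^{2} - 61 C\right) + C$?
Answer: $\frac{1}{10902} \approx 9.1726 \cdot 10^{-5}$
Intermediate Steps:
$z{\left(C \right)} = C^{2} - 60 C$
$\frac{1}{z{\left(2 \right)} + 11018} = \frac{1}{2 \left(-60 + 2\right) + 11018} = \frac{1}{2 \left(-58\right) + 11018} = \frac{1}{-116 + 11018} = \frac{1}{10902}$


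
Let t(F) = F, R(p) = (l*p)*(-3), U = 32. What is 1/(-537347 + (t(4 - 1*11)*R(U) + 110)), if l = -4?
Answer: -1/539925 ≈ -1.8521e-6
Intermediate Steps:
R(p) = 12*p (R(p) = -4*p*(-3) = 12*p)
1/(-537347 + (t(4 - 1*11)*R(U) + 110)) = 1/(-537347 + ((4 - 1*11)*(12*32) + 110)) = 1/(-537347 + ((4 - 11)*384 + 110)) = 1/(-537347 + (-7*384 + 110)) = 1/(-537347 + (-2688 + 110)) = 1/(-537347 - 2578) = 1/(-539925) = -1/539925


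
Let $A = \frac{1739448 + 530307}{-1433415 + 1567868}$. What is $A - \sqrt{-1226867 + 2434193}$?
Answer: $\frac{133515}{7909} - \sqrt{1207326} \approx -1081.9$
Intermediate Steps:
$A = \frac{133515}{7909}$ ($A = \frac{2269755}{134453} = 2269755 \cdot \frac{1}{134453} = \frac{133515}{7909} \approx 16.881$)
$A - \sqrt{-1226867 + 2434193} = \frac{133515}{7909} - \sqrt{-1226867 + 2434193} = \frac{133515}{7909} - \sqrt{1207326}$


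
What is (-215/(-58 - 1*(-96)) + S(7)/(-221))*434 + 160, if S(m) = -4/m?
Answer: -9634203/4199 ≈ -2294.4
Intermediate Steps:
(-215/(-58 - 1*(-96)) + S(7)/(-221))*434 + 160 = (-215/(-58 - 1*(-96)) - 4/7/(-221))*434 + 160 = (-215/(-58 + 96) - 4*1/7*(-1/221))*434 + 160 = (-215/38 - 4/7*(-1/221))*434 + 160 = (-215*1/38 + 4/1547)*434 + 160 = (-215/38 + 4/1547)*434 + 160 = -332453/58786*434 + 160 = -10306043/4199 + 160 = -9634203/4199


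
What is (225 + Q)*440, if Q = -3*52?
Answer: 30360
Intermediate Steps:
Q = -156
(225 + Q)*440 = (225 - 156)*440 = 69*440 = 30360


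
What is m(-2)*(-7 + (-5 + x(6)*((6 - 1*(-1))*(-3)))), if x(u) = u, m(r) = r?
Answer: 276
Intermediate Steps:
m(-2)*(-7 + (-5 + x(6)*((6 - 1*(-1))*(-3)))) = -2*(-7 + (-5 + 6*((6 - 1*(-1))*(-3)))) = -2*(-7 + (-5 + 6*((6 + 1)*(-3)))) = -2*(-7 + (-5 + 6*(7*(-3)))) = -2*(-7 + (-5 + 6*(-21))) = -2*(-7 + (-5 - 126)) = -2*(-7 - 131) = -2*(-138) = 276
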